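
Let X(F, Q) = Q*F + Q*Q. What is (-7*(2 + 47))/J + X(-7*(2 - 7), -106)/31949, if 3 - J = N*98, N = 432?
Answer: 329556665/1352497017 ≈ 0.24367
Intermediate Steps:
J = -42333 (J = 3 - 432*98 = 3 - 1*42336 = 3 - 42336 = -42333)
X(F, Q) = Q**2 + F*Q (X(F, Q) = F*Q + Q**2 = Q**2 + F*Q)
(-7*(2 + 47))/J + X(-7*(2 - 7), -106)/31949 = -7*(2 + 47)/(-42333) - 106*(-7*(2 - 7) - 106)/31949 = -7*49*(-1/42333) - 106*(-7*(-5) - 106)*(1/31949) = -343*(-1/42333) - 106*(35 - 106)*(1/31949) = 343/42333 - 106*(-71)*(1/31949) = 343/42333 + 7526*(1/31949) = 343/42333 + 7526/31949 = 329556665/1352497017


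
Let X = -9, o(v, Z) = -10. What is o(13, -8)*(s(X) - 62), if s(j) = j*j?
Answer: -190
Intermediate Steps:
s(j) = j**2
o(13, -8)*(s(X) - 62) = -10*((-9)**2 - 62) = -10*(81 - 62) = -10*19 = -190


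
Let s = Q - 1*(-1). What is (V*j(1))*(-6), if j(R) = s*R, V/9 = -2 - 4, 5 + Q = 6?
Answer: 648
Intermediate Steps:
Q = 1 (Q = -5 + 6 = 1)
s = 2 (s = 1 - 1*(-1) = 1 + 1 = 2)
V = -54 (V = 9*(-2 - 4) = 9*(-6) = -54)
j(R) = 2*R
(V*j(1))*(-6) = -108*(-6) = 648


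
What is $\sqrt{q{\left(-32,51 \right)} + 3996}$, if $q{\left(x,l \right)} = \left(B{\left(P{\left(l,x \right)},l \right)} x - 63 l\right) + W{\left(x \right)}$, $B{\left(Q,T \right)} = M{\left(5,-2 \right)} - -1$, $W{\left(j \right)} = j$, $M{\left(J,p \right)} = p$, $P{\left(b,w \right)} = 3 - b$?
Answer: $3 \sqrt{87} \approx 27.982$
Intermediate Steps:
$B{\left(Q,T \right)} = -1$ ($B{\left(Q,T \right)} = -2 - -1 = -2 + 1 = -1$)
$q{\left(x,l \right)} = - 63 l$ ($q{\left(x,l \right)} = \left(- x - 63 l\right) + x = - 63 l$)
$\sqrt{q{\left(-32,51 \right)} + 3996} = \sqrt{\left(-63\right) 51 + 3996} = \sqrt{-3213 + 3996} = \sqrt{783} = 3 \sqrt{87}$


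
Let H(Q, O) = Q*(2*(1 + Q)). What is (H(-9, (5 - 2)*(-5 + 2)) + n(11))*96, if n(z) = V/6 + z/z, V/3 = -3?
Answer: 13776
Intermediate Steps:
V = -9 (V = 3*(-3) = -9)
n(z) = -½ (n(z) = -9/6 + z/z = -9*⅙ + 1 = -3/2 + 1 = -½)
H(Q, O) = Q*(2 + 2*Q)
(H(-9, (5 - 2)*(-5 + 2)) + n(11))*96 = (2*(-9)*(1 - 9) - ½)*96 = (2*(-9)*(-8) - ½)*96 = (144 - ½)*96 = (287/2)*96 = 13776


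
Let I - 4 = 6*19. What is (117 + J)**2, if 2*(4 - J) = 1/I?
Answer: 815388025/55696 ≈ 14640.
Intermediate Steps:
I = 118 (I = 4 + 6*19 = 4 + 114 = 118)
J = 943/236 (J = 4 - 1/2/118 = 4 - 1/2*1/118 = 4 - 1/236 = 943/236 ≈ 3.9958)
(117 + J)**2 = (117 + 943/236)**2 = (28555/236)**2 = 815388025/55696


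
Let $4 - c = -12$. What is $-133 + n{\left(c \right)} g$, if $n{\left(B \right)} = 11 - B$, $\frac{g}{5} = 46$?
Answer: $-1283$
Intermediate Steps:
$g = 230$ ($g = 5 \cdot 46 = 230$)
$c = 16$ ($c = 4 - -12 = 4 + 12 = 16$)
$-133 + n{\left(c \right)} g = -133 + \left(11 - 16\right) 230 = -133 - 1150 = -1283$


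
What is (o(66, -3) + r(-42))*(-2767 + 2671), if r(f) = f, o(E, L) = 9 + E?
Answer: -3168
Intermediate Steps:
(o(66, -3) + r(-42))*(-2767 + 2671) = ((9 + 66) - 42)*(-2767 + 2671) = (75 - 42)*(-96) = 33*(-96) = -3168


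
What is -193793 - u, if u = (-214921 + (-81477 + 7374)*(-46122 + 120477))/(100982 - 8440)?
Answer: -6211924160/46271 ≈ -1.3425e+5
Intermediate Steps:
u = -2755071743/46271 (u = (-214921 - 74103*74355)/92542 = (-214921 - 5509928565)*(1/92542) = -5510143486*1/92542 = -2755071743/46271 ≈ -59542.)
-193793 - u = -193793 - 1*(-2755071743/46271) = -193793 + 2755071743/46271 = -6211924160/46271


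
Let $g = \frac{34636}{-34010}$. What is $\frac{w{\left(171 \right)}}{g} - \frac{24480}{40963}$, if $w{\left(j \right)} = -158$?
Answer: $\frac{54817517065}{354698617} \approx 154.55$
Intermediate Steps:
$g = - \frac{17318}{17005}$ ($g = 34636 \left(- \frac{1}{34010}\right) = - \frac{17318}{17005} \approx -1.0184$)
$\frac{w{\left(171 \right)}}{g} - \frac{24480}{40963} = - \frac{158}{- \frac{17318}{17005}} - \frac{24480}{40963} = \left(-158\right) \left(- \frac{17005}{17318}\right) - \frac{24480}{40963} = \frac{1343395}{8659} - \frac{24480}{40963} = \frac{54817517065}{354698617}$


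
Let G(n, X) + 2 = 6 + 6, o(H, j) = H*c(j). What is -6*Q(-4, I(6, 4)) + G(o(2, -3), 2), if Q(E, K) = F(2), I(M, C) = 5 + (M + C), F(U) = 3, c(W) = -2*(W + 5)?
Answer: -8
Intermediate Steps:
c(W) = -10 - 2*W (c(W) = -2*(5 + W) = -10 - 2*W)
I(M, C) = 5 + C + M (I(M, C) = 5 + (C + M) = 5 + C + M)
Q(E, K) = 3
o(H, j) = H*(-10 - 2*j)
G(n, X) = 10 (G(n, X) = -2 + (6 + 6) = -2 + 12 = 10)
-6*Q(-4, I(6, 4)) + G(o(2, -3), 2) = -6*3 + 10 = -18 + 10 = -8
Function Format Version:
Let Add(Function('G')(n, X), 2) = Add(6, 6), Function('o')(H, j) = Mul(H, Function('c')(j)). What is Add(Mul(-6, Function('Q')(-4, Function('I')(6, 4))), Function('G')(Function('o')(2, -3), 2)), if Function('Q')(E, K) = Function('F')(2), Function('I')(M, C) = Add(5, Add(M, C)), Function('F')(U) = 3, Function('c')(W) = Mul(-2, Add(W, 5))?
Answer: -8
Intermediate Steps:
Function('c')(W) = Add(-10, Mul(-2, W)) (Function('c')(W) = Mul(-2, Add(5, W)) = Add(-10, Mul(-2, W)))
Function('I')(M, C) = Add(5, C, M) (Function('I')(M, C) = Add(5, Add(C, M)) = Add(5, C, M))
Function('Q')(E, K) = 3
Function('o')(H, j) = Mul(H, Add(-10, Mul(-2, j)))
Function('G')(n, X) = 10 (Function('G')(n, X) = Add(-2, Add(6, 6)) = Add(-2, 12) = 10)
Add(Mul(-6, Function('Q')(-4, Function('I')(6, 4))), Function('G')(Function('o')(2, -3), 2)) = Add(Mul(-6, 3), 10) = Add(-18, 10) = -8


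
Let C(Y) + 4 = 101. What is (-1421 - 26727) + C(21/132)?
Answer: -28051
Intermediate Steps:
C(Y) = 97 (C(Y) = -4 + 101 = 97)
(-1421 - 26727) + C(21/132) = (-1421 - 26727) + 97 = -28148 + 97 = -28051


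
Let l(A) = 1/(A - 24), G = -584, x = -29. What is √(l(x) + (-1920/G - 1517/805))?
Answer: √13428553869290/3114545 ≈ 1.1766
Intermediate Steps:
l(A) = 1/(-24 + A)
√(l(x) + (-1920/G - 1517/805)) = √(1/(-24 - 29) + (-1920/(-584) - 1517/805)) = √(1/(-53) + (-1920*(-1/584) - 1517*1/805)) = √(-1/53 + (240/73 - 1517/805)) = √(-1/53 + 82459/58765) = √(4311562/3114545) = √13428553869290/3114545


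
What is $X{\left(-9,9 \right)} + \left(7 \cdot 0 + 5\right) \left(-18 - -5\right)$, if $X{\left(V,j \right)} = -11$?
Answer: $-76$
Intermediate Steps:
$X{\left(-9,9 \right)} + \left(7 \cdot 0 + 5\right) \left(-18 - -5\right) = -11 + \left(7 \cdot 0 + 5\right) \left(-18 - -5\right) = -11 + \left(0 + 5\right) \left(-18 + 5\right) = -11 + 5 \left(-13\right) = -11 - 65 = -76$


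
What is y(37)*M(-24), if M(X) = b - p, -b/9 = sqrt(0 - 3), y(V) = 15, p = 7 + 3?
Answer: -150 - 135*I*sqrt(3) ≈ -150.0 - 233.83*I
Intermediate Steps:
p = 10
b = -9*I*sqrt(3) (b = -9*sqrt(0 - 3) = -9*I*sqrt(3) ≈ -15.588*I)
M(X) = -10 - 9*I*sqrt(3) (M(X) = -9*I*sqrt(3) - 1*10 = -9*I*sqrt(3) - 10 = -10 - 9*I*sqrt(3))
y(37)*M(-24) = 15*(-10 - 9*I*sqrt(3)) = -150 - 135*I*sqrt(3)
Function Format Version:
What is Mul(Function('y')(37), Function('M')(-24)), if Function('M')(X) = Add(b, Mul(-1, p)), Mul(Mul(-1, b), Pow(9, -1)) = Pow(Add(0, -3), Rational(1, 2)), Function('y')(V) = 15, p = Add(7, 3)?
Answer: Add(-150, Mul(-135, I, Pow(3, Rational(1, 2)))) ≈ Add(-150.00, Mul(-233.83, I))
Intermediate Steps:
p = 10
b = Mul(-9, I, Pow(3, Rational(1, 2))) (b = Mul(-9, Pow(Add(0, -3), Rational(1, 2))) = Mul(-9, Pow(-3, Rational(1, 2))) = Mul(-9, Mul(I, Pow(3, Rational(1, 2)))) = Mul(-9, I, Pow(3, Rational(1, 2))) ≈ Mul(-15.588, I))
Function('M')(X) = Add(-10, Mul(-9, I, Pow(3, Rational(1, 2)))) (Function('M')(X) = Add(Mul(-9, I, Pow(3, Rational(1, 2))), Mul(-1, 10)) = Add(Mul(-9, I, Pow(3, Rational(1, 2))), -10) = Add(-10, Mul(-9, I, Pow(3, Rational(1, 2)))))
Mul(Function('y')(37), Function('M')(-24)) = Mul(15, Add(-10, Mul(-9, I, Pow(3, Rational(1, 2))))) = Add(-150, Mul(-135, I, Pow(3, Rational(1, 2))))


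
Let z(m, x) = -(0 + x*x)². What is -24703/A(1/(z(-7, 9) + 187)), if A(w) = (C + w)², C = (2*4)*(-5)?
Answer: -143375774404/9286444503 ≈ -15.439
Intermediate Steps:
C = -40 (C = 8*(-5) = -40)
z(m, x) = -x⁴ (z(m, x) = -(0 + x²)² = -(x²)² = -x⁴)
A(w) = (-40 + w)²
-24703/A(1/(z(-7, 9) + 187)) = -24703/(-40 + 1/(-1*9⁴ + 187))² = -24703/(-40 + 1/(-1*6561 + 187))² = -24703/(-40 + 1/(-6561 + 187))² = -24703/(-40 + 1/(-6374))² = -24703/(-40 - 1/6374)² = -24703/((-254961/6374)²) = -24703/65005111521/40627876 = -24703*40627876/65005111521 = -143375774404/9286444503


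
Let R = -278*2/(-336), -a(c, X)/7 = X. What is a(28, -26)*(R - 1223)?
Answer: -1333709/6 ≈ -2.2228e+5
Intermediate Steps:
a(c, X) = -7*X
R = 139/84 (R = -556*(-1/336) = 139/84 ≈ 1.6548)
a(28, -26)*(R - 1223) = (-7*(-26))*(139/84 - 1223) = 182*(-102593/84) = -1333709/6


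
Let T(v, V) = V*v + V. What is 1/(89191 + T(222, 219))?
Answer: 1/138028 ≈ 7.2449e-6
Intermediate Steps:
T(v, V) = V + V*v
1/(89191 + T(222, 219)) = 1/(89191 + 219*(1 + 222)) = 1/(89191 + 219*223) = 1/(89191 + 48837) = 1/138028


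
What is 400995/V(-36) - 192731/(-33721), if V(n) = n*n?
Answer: 1530192419/4855824 ≈ 315.13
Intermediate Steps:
V(n) = n²
400995/V(-36) - 192731/(-33721) = 400995/((-36)²) - 192731/(-33721) = 400995/1296 - 192731*(-1/33721) = 400995*(1/1296) + 192731/33721 = 44555/144 + 192731/33721 = 1530192419/4855824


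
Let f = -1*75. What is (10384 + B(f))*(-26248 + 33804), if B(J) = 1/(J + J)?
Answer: 5884609022/75 ≈ 7.8461e+7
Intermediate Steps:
f = -75
B(J) = 1/(2*J)
(10384 + B(f))*(-26248 + 33804) = (10384 + (½)/(-75))*(-26248 + 33804) = (10384 + (½)*(-1/75))*7556 = (10384 - 1/150)*7556 = (1557599/150)*7556 = 5884609022/75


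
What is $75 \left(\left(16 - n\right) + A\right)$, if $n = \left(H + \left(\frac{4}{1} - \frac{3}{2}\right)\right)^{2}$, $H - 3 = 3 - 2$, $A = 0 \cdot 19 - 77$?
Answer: $- \frac{30975}{4} \approx -7743.8$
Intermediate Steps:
$A = -77$ ($A = 0 - 77 = -77$)
$H = 4$ ($H = 3 + \left(3 - 2\right) = 3 + 1 = 4$)
$n = \frac{169}{4}$ ($n = \left(4 + \left(\frac{4}{1} - \frac{3}{2}\right)\right)^{2} = \left(4 + \left(4 \cdot 1 - \frac{3}{2}\right)\right)^{2} = \left(4 + \left(4 - \frac{3}{2}\right)\right)^{2} = \left(4 + \frac{5}{2}\right)^{2} = \left(\frac{13}{2}\right)^{2} = \frac{169}{4} \approx 42.25$)
$75 \left(\left(16 - n\right) + A\right) = 75 \left(\left(16 - \frac{169}{4}\right) - 77\right) = 75 \left(- \frac{105}{4} - 77\right) = 75 \left(- \frac{413}{4}\right) = - \frac{30975}{4}$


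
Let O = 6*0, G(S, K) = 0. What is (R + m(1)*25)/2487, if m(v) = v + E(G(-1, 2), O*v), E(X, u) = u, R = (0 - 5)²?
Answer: 50/2487 ≈ 0.020105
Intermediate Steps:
R = 25 (R = (-5)² = 25)
O = 0
m(v) = v (m(v) = v + 0*v = v + 0 = v)
(R + m(1)*25)/2487 = (25 + 1*25)/2487 = (25 + 25)*(1/2487) = 50*(1/2487) = 50/2487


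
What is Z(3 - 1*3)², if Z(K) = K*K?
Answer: 0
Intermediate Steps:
Z(K) = K²
Z(3 - 1*3)² = ((3 - 1*3)²)² = ((3 - 3)²)² = (0²)² = 0² = 0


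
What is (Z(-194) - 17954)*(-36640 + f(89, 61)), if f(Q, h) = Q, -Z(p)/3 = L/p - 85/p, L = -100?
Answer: 127330196681/194 ≈ 6.5634e+8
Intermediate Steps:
Z(p) = 555/p (Z(p) = -3*(-100/p - 85/p) = -(-555)/p = 555/p)
(Z(-194) - 17954)*(-36640 + f(89, 61)) = (555/(-194) - 17954)*(-36640 + 89) = (555*(-1/194) - 17954)*(-36551) = (-555/194 - 17954)*(-36551) = -3483631/194*(-36551) = 127330196681/194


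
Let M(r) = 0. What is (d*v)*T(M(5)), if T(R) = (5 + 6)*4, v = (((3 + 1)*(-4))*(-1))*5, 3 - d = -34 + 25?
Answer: 42240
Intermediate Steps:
d = 12 (d = 3 - (-34 + 25) = 3 - 1*(-9) = 3 + 9 = 12)
v = 80 (v = ((4*(-4))*(-1))*5 = -16*(-1)*5 = 16*5 = 80)
T(R) = 44 (T(R) = 11*4 = 44)
(d*v)*T(M(5)) = (12*80)*44 = 960*44 = 42240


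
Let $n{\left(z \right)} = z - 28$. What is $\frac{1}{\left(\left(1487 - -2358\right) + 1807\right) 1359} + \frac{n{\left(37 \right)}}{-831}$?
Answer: $- \frac{23042927}{2127655836} \approx -0.01083$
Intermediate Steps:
$n{\left(z \right)} = -28 + z$
$\frac{1}{\left(\left(1487 - -2358\right) + 1807\right) 1359} + \frac{n{\left(37 \right)}}{-831} = \frac{1}{\left(\left(1487 - -2358\right) + 1807\right) 1359} + \frac{-28 + 37}{-831} = \frac{1}{\left(1487 + 2358\right) + 1807} \cdot \frac{1}{1359} + 9 \left(- \frac{1}{831}\right) = \frac{1}{3845 + 1807} \cdot \frac{1}{1359} - \frac{3}{277} = \frac{1}{5652} \cdot \frac{1}{1359} - \frac{3}{277} = \frac{1}{7681068} - \frac{3}{277} = - \frac{23042927}{2127655836}$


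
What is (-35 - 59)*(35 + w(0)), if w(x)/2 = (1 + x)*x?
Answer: -3290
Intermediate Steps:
w(x) = 2*x*(1 + x) (w(x) = 2*((1 + x)*x) = 2*(x*(1 + x)) = 2*x*(1 + x))
(-35 - 59)*(35 + w(0)) = (-35 - 59)*(35 + 2*0*(1 + 0)) = -94*(35 + 2*0*1) = -94*(35 + 0) = -94*35 = -3290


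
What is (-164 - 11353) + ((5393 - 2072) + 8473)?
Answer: 277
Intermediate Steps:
(-164 - 11353) + ((5393 - 2072) + 8473) = -11517 + (3321 + 8473) = -11517 + 11794 = 277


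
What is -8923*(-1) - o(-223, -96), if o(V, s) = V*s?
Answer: -12485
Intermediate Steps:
-8923*(-1) - o(-223, -96) = -8923*(-1) - (-223)*(-96) = 8923 - 1*21408 = 8923 - 21408 = -12485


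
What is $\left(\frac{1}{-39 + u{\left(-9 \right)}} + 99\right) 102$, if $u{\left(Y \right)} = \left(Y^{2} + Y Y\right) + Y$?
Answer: $\frac{191879}{19} \approx 10099.0$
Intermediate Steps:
$u{\left(Y \right)} = Y + 2 Y^{2}$ ($u{\left(Y \right)} = \left(Y^{2} + Y^{2}\right) + Y = 2 Y^{2} + Y = Y + 2 Y^{2}$)
$\left(\frac{1}{-39 + u{\left(-9 \right)}} + 99\right) 102 = \left(\frac{1}{-39 - 9 \left(1 + 2 \left(-9\right)\right)} + 99\right) 102 = \left(\frac{1}{-39 - 9 \left(1 - 18\right)} + 99\right) 102 = \left(\frac{1}{-39 - -153} + 99\right) 102 = \left(\frac{1}{-39 + 153} + 99\right) 102 = \left(\frac{1}{114} + 99\right) 102 = \frac{11287}{114} \cdot 102 = \frac{191879}{19}$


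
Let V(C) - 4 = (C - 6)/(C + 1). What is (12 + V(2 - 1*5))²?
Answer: 1681/4 ≈ 420.25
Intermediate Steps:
V(C) = 4 + (-6 + C)/(1 + C) (V(C) = 4 + (C - 6)/(C + 1) = 4 + (-6 + C)/(1 + C))
(12 + V(2 - 1*5))² = (12 + (-2 + 5*(2 - 1*5))/(1 + (2 - 1*5)))² = (12 + (-2 + 5*(2 - 5))/(1 + (2 - 5)))² = (12 + (-2 + 5*(-3))/(1 - 3))² = (12 + (-2 - 15)/(-2))² = (12 - ½*(-17))² = (12 + 17/2)² = (41/2)² = 1681/4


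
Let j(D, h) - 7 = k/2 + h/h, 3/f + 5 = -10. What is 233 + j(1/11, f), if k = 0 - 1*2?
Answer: 240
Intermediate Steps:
f = -⅕ (f = 3/(-5 - 10) = 3/(-15) = 3*(-1/15) = -⅕ ≈ -0.20000)
k = -2 (k = 0 - 2 = -2)
j(D, h) = 7 (j(D, h) = 7 + (-2/2 + h/h) = 7 + (-2*½ + 1) = 7 + (-1 + 1) = 7 + 0 = 7)
233 + j(1/11, f) = 233 + 7 = 240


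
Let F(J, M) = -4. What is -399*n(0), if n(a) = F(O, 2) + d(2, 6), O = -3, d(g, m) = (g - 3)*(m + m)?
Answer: 6384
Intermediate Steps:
d(g, m) = 2*m*(-3 + g) (d(g, m) = (-3 + g)*(2*m) = 2*m*(-3 + g))
n(a) = -16 (n(a) = -4 + 2*6*(-3 + 2) = -4 + 2*6*(-1) = -4 - 12 = -16)
-399*n(0) = -399*(-16) = 6384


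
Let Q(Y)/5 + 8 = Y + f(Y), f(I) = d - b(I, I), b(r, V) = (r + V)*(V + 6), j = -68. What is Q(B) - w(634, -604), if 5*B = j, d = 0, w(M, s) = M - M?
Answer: -5708/5 ≈ -1141.6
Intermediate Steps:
w(M, s) = 0
b(r, V) = (6 + V)*(V + r) (b(r, V) = (V + r)*(6 + V) = (6 + V)*(V + r))
f(I) = -12*I - 2*I**2 (f(I) = 0 - (I**2 + 6*I + 6*I + I*I) = 0 - (I**2 + 6*I + 6*I + I**2) = 0 - (2*I**2 + 12*I) = 0 + (-12*I - 2*I**2) = -12*I - 2*I**2)
B = -68/5 (B = (1/5)*(-68) = -68/5 ≈ -13.600)
Q(Y) = -40 + 5*Y + 10*Y*(-6 - Y) (Q(Y) = -40 + 5*(Y + 2*Y*(-6 - Y)) = -40 + (5*Y + 10*Y*(-6 - Y)) = -40 + 5*Y + 10*Y*(-6 - Y))
Q(B) - w(634, -604) = (-40 - 55*(-68/5) - 10*(-68/5)**2) - 1*0 = (-40 + 748 - 10*4624/25) + 0 = (-40 + 748 - 9248/5) + 0 = -5708/5 + 0 = -5708/5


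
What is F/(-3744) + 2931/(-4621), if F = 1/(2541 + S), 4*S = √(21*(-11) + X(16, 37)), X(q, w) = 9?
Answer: (-2743416*√222 + 27884084845*I)/(4325256*(√222 - 10164*I)) ≈ -0.63428 + 1.5393e-10*I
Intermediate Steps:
S = I*√222/4 (S = √(21*(-11) + 9)/4 = √(-231 + 9)/4 = √(-222)/4 = (I*√222)/4 = I*√222/4 ≈ 3.7249*I)
F = 1/(2541 + I*√222/4) ≈ 0.00039354 - 5.769e-7*I
F/(-3744) + 2931/(-4621) = (6776/17217853 - 2*I*√222/51653559)/(-3744) + 2931/(-4621) = (6776/17217853 - 2*I*√222/51653559)*(-1/3744) + 2931*(-1/4621) = (-847/8057955204 + I*√222/96695462448) - 2931/4621 = -23617870616911/37235810997684 + I*√222/96695462448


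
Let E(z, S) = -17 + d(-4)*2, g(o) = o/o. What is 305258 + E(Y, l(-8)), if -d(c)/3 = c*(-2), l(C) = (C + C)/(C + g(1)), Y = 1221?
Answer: 305193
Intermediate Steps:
g(o) = 1
l(C) = 2*C/(1 + C) (l(C) = (C + C)/(C + 1) = (2*C)/(1 + C) = 2*C/(1 + C))
d(c) = 6*c (d(c) = -3*c*(-2) = -(-6)*c = 6*c)
E(z, S) = -65 (E(z, S) = -17 + (6*(-4))*2 = -17 - 24*2 = -17 - 48 = -65)
305258 + E(Y, l(-8)) = 305258 - 65 = 305193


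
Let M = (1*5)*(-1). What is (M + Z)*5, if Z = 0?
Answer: -25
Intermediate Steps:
M = -5 (M = 5*(-1) = -5)
(M + Z)*5 = (-5 + 0)*5 = -5*5 = -25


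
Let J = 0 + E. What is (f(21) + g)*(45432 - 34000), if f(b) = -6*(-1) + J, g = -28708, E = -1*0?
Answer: -328121264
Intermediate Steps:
E = 0
J = 0 (J = 0 + 0 = 0)
f(b) = 6 (f(b) = -6*(-1) + 0 = 6 + 0 = 6)
(f(21) + g)*(45432 - 34000) = (6 - 28708)*(45432 - 34000) = -28702*11432 = -328121264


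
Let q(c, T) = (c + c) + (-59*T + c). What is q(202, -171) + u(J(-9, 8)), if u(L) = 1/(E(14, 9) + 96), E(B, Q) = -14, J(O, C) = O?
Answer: 876991/82 ≈ 10695.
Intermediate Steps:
q(c, T) = -59*T + 3*c (q(c, T) = 2*c + (c - 59*T) = -59*T + 3*c)
u(L) = 1/82 (u(L) = 1/(-14 + 96) = 1/82)
q(202, -171) + u(J(-9, 8)) = (-59*(-171) + 3*202) + 1/82 = (10089 + 606) + 1/82 = 10695 + 1/82 = 876991/82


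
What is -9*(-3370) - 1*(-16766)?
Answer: 47096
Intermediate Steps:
-9*(-3370) - 1*(-16766) = -1*(-30330) + 16766 = 30330 + 16766 = 47096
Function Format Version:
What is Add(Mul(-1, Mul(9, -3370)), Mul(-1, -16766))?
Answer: 47096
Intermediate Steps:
Add(Mul(-1, Mul(9, -3370)), Mul(-1, -16766)) = Add(Mul(-1, -30330), 16766) = Add(30330, 16766) = 47096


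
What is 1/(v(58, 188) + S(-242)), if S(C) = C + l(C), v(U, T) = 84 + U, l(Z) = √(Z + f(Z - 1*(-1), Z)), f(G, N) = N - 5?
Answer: -100/10489 - I*√489/10489 ≈ -0.0095338 - 0.0021082*I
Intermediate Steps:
f(G, N) = -5 + N
l(Z) = √(-5 + 2*Z) (l(Z) = √(Z + (-5 + Z)) = √(-5 + 2*Z))
S(C) = C + √(-5 + 2*C)
1/(v(58, 188) + S(-242)) = 1/((84 + 58) + (-242 + √(-5 + 2*(-242)))) = 1/(142 + (-242 + √(-5 - 484))) = 1/(142 + (-242 + √(-489))) = 1/(142 + (-242 + I*√489)) = 1/(-100 + I*√489)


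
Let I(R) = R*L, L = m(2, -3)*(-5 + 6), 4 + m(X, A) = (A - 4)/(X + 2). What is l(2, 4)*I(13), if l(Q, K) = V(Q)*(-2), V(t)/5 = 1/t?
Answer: 1495/4 ≈ 373.75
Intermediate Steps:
V(t) = 5/t
l(Q, K) = -10/Q (l(Q, K) = (5/Q)*(-2) = -10/Q)
m(X, A) = -4 + (-4 + A)/(2 + X) (m(X, A) = -4 + (A - 4)/(X + 2) = -4 + (-4 + A)/(2 + X))
L = -23/4 (L = ((-12 - 3 - 4*2)/(2 + 2))*(-5 + 6) = ((-12 - 3 - 8)/4)*1 = ((1/4)*(-23))*1 = -23/4*1 = -23/4 ≈ -5.7500)
I(R) = -23*R/4 (I(R) = R*(-23/4) = -23*R/4)
l(2, 4)*I(13) = (-10/2)*(-23/4*13) = -10*1/2*(-299/4) = -5*(-299/4) = 1495/4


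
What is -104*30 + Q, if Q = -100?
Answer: -3220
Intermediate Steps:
-104*30 + Q = -104*30 - 100 = -3120 - 100 = -3220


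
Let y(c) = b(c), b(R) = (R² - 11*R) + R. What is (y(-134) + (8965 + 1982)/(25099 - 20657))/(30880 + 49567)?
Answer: 85723779/357345574 ≈ 0.23989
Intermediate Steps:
b(R) = R² - 10*R
y(c) = c*(-10 + c)
(y(-134) + (8965 + 1982)/(25099 - 20657))/(30880 + 49567) = (-134*(-10 - 134) + (8965 + 1982)/(25099 - 20657))/(30880 + 49567) = (-134*(-144) + 10947/4442)/80447 = (19296 + 10947*(1/4442))*(1/80447) = (19296 + 10947/4442)*(1/80447) = (85723779/4442)*(1/80447) = 85723779/357345574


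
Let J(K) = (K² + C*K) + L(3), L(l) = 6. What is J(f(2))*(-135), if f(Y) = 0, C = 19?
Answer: -810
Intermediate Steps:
J(K) = 6 + K² + 19*K (J(K) = (K² + 19*K) + 6 = 6 + K² + 19*K)
J(f(2))*(-135) = (6 + 0² + 19*0)*(-135) = (6 + 0 + 0)*(-135) = 6*(-135) = -810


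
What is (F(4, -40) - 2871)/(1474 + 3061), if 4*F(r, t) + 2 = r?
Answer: -5741/9070 ≈ -0.63297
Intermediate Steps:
F(r, t) = -1/2 + r/4
(F(4, -40) - 2871)/(1474 + 3061) = ((-1/2 + (1/4)*4) - 2871)/(1474 + 3061) = ((-1/2 + 1) - 2871)/4535 = (1/2 - 2871)*(1/4535) = -5741/2*1/4535 = -5741/9070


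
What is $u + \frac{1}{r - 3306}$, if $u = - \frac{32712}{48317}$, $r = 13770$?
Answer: $- \frac{342250051}{505589088} \approx -0.67693$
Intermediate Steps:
$u = - \frac{32712}{48317}$ ($u = \left(-32712\right) \frac{1}{48317} = - \frac{32712}{48317} \approx -0.67703$)
$u + \frac{1}{r - 3306} = - \frac{32712}{48317} + \frac{1}{13770 - 3306} = - \frac{32712}{48317} + \frac{1}{10464} = - \frac{342250051}{505589088}$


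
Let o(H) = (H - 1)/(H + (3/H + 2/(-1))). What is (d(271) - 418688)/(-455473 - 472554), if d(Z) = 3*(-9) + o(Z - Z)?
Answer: 18205/40349 ≈ 0.45119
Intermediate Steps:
o(H) = (-1 + H)/(-2 + H + 3/H) (o(H) = (-1 + H)/(H + (3/H + 2*(-1))) = (-1 + H)/(H + (3/H - 2)) = (-1 + H)/(H + (-2 + 3/H)) = (-1 + H)/(-2 + H + 3/H))
d(Z) = -27 (d(Z) = 3*(-9) + (Z - Z)*(-1 + (Z - Z))/(3 + (Z - Z)² - 2*(Z - Z)) = -27 + 0*(-1 + 0)/(3 + 0² - 2*0) = -27 + 0*(-1)/(3 + 0 + 0) = -27 + 0*(-1)/3 = -27 + 0*(⅓)*(-1) = -27 + 0 = -27)
(d(271) - 418688)/(-455473 - 472554) = (-27 - 418688)/(-455473 - 472554) = -418715/(-928027) = -418715*(-1/928027) = 18205/40349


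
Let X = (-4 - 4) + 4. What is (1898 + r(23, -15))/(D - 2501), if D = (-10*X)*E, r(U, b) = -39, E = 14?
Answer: -1859/1941 ≈ -0.95775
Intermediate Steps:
X = -4 (X = -8 + 4 = -4)
D = 560 (D = -10*(-4)*14 = 40*14 = 560)
(1898 + r(23, -15))/(D - 2501) = (1898 - 39)/(560 - 2501) = 1859/(-1941) = 1859*(-1/1941) = -1859/1941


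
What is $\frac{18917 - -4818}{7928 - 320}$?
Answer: $\frac{23735}{7608} \approx 3.1197$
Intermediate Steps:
$\frac{18917 - -4818}{7928 - 320} = \frac{18917 + 4818}{7608} = 23735 \cdot \frac{1}{7608} = \frac{23735}{7608}$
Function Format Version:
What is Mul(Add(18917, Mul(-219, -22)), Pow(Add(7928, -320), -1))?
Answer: Rational(23735, 7608) ≈ 3.1197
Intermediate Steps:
Mul(Add(18917, Mul(-219, -22)), Pow(Add(7928, -320), -1)) = Mul(Add(18917, 4818), Pow(7608, -1)) = Mul(23735, Rational(1, 7608)) = Rational(23735, 7608)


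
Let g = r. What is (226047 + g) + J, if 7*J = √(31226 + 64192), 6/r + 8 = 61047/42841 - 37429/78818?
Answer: 5381035095926181/23805028847 + 9*√1178/7 ≈ 2.2609e+5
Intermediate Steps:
r = -20259851628/23805028847 (r = 6/(-8 + (61047/42841 - 37429/78818)) = 6/(-8 + 3208106657/3376641938) = 6/(-23805028847/3376641938) = 6*(-3376641938/23805028847) = -20259851628/23805028847 ≈ -0.85107)
J = 9*√1178/7 (J = √(31226 + 64192)/7 = √95418/7 = (9*√1178)/7 = 9*√1178/7 ≈ 44.128)
g = -20259851628/23805028847 ≈ -0.85107
(226047 + g) + J = (226047 - 20259851628/23805028847) + 9*√1178/7 = 5381035095926181/23805028847 + 9*√1178/7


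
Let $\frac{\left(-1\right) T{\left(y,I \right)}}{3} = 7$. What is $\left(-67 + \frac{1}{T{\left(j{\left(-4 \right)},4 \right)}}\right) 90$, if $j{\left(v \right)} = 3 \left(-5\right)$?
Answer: $- \frac{42240}{7} \approx -6034.3$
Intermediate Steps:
$j{\left(v \right)} = -15$
$T{\left(y,I \right)} = -21$ ($T{\left(y,I \right)} = \left(-3\right) 7 = -21$)
$\left(-67 + \frac{1}{T{\left(j{\left(-4 \right)},4 \right)}}\right) 90 = \left(-67 + \frac{1}{-21}\right) 90 = \left(-67 - \frac{1}{21}\right) 90 = \left(- \frac{1408}{21}\right) 90 = - \frac{42240}{7}$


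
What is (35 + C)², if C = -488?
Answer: 205209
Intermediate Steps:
(35 + C)² = (35 - 488)² = (-453)² = 205209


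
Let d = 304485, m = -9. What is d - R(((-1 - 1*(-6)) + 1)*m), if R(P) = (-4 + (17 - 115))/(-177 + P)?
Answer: 23445311/77 ≈ 3.0448e+5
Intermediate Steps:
R(P) = -102/(-177 + P) (R(P) = (-4 - 98)/(-177 + P) = -102/(-177 + P))
d - R(((-1 - 1*(-6)) + 1)*m) = 304485 - (-102)/(-177 + ((-1 - 1*(-6)) + 1)*(-9)) = 304485 - (-102)/(-177 + ((-1 + 6) + 1)*(-9)) = 304485 - (-102)/(-177 + (5 + 1)*(-9)) = 304485 - (-102)/(-177 + 6*(-9)) = 304485 - (-102)/(-177 - 54) = 304485 - (-102)/(-231) = 304485 - (-102)*(-1)/231 = 304485 - 1*34/77 = 304485 - 34/77 = 23445311/77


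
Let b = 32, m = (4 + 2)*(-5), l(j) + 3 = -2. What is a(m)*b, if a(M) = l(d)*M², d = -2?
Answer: -144000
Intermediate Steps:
l(j) = -5 (l(j) = -3 - 2 = -5)
m = -30 (m = 6*(-5) = -30)
a(M) = -5*M²
a(m)*b = -5*(-30)²*32 = -5*900*32 = -4500*32 = -144000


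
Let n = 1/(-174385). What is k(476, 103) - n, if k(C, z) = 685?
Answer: 119453726/174385 ≈ 685.00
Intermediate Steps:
n = -1/174385 ≈ -5.7344e-6
k(476, 103) - n = 685 - 1*(-1/174385) = 685 + 1/174385 = 119453726/174385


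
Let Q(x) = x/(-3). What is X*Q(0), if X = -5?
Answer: 0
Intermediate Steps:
Q(x) = -x/3 (Q(x) = x*(-1/3) = -x/3)
X*Q(0) = -(-5)*0/3 = -5*0 = 0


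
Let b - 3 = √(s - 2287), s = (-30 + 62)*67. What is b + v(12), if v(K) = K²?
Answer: 147 + I*√143 ≈ 147.0 + 11.958*I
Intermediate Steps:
s = 2144 (s = 32*67 = 2144)
b = 3 + I*√143 (b = 3 + √(2144 - 2287) = 3 + √(-143) = 3 + I*√143 ≈ 3.0 + 11.958*I)
b + v(12) = (3 + I*√143) + 12² = (3 + I*√143) + 144 = 147 + I*√143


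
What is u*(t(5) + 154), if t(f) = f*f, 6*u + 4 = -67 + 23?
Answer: -1432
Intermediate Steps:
u = -8 (u = -⅔ + (-67 + 23)/6 = -⅔ + (⅙)*(-44) = -⅔ - 22/3 = -8)
t(f) = f²
u*(t(5) + 154) = -8*(5² + 154) = -8*(25 + 154) = -8*179 = -1432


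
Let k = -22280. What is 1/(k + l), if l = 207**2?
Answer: 1/20569 ≈ 4.8617e-5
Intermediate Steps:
l = 42849
1/(k + l) = 1/(-22280 + 42849) = 1/20569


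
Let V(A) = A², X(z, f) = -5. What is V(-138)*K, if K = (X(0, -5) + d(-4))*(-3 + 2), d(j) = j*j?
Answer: -209484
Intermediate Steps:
d(j) = j²
K = -11 (K = (-5 + (-4)²)*(-3 + 2) = (-5 + 16)*(-1) = 11*(-1) = -11)
V(-138)*K = (-138)²*(-11) = 19044*(-11) = -209484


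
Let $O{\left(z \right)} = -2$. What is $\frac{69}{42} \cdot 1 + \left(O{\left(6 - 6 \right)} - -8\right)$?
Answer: $\frac{107}{14} \approx 7.6429$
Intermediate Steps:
$\frac{69}{42} \cdot 1 + \left(O{\left(6 - 6 \right)} - -8\right) = \frac{69}{42} \cdot 1 - -6 = 69 \cdot \frac{1}{42} \cdot 1 + \left(-2 + 8\right) = \frac{23}{14} \cdot 1 + 6 = \frac{23}{14} + 6 = \frac{107}{14}$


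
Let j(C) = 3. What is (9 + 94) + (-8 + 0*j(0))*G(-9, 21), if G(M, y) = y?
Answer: -65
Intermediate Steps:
(9 + 94) + (-8 + 0*j(0))*G(-9, 21) = (9 + 94) + (-8 + 0*3)*21 = 103 + (-8 + 0)*21 = 103 - 8*21 = 103 - 168 = -65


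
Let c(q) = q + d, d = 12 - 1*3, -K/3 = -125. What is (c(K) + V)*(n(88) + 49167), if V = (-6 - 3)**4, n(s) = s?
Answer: 342075975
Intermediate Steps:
K = 375 (K = -3*(-125) = 375)
d = 9 (d = 12 - 3 = 9)
V = 6561 (V = (-9)**4 = 6561)
c(q) = 9 + q (c(q) = q + 9 = 9 + q)
(c(K) + V)*(n(88) + 49167) = ((9 + 375) + 6561)*(88 + 49167) = (384 + 6561)*49255 = 6945*49255 = 342075975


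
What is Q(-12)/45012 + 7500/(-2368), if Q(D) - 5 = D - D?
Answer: -21098635/6661776 ≈ -3.1671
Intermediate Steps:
Q(D) = 5 (Q(D) = 5 + (D - D) = 5 + 0 = 5)
Q(-12)/45012 + 7500/(-2368) = 5/45012 + 7500/(-2368) = 5*(1/45012) + 7500*(-1/2368) = 5/45012 - 1875/592 = -21098635/6661776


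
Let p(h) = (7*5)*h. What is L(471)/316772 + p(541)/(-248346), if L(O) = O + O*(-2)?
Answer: -436789199/5619218508 ≈ -0.077731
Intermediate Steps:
L(O) = -O (L(O) = O - 2*O = -O)
p(h) = 35*h
L(471)/316772 + p(541)/(-248346) = -1*471/316772 + (35*541)/(-248346) = -471*1/316772 + 18935*(-1/248346) = -471/316772 - 2705/35478 = -436789199/5619218508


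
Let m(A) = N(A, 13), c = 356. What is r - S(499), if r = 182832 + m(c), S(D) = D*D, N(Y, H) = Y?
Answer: -65813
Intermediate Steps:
m(A) = A
S(D) = D²
r = 183188 (r = 182832 + 356 = 183188)
r - S(499) = 183188 - 1*499² = 183188 - 1*249001 = 183188 - 249001 = -65813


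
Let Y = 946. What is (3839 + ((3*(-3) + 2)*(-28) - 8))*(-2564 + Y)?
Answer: -6515686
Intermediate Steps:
(3839 + ((3*(-3) + 2)*(-28) - 8))*(-2564 + Y) = (3839 + ((3*(-3) + 2)*(-28) - 8))*(-2564 + 946) = (3839 + ((-9 + 2)*(-28) - 8))*(-1618) = (3839 + (-7*(-28) - 8))*(-1618) = (3839 + (196 - 8))*(-1618) = (3839 + 188)*(-1618) = 4027*(-1618) = -6515686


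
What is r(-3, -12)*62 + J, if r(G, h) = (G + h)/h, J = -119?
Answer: -83/2 ≈ -41.500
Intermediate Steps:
r(G, h) = (G + h)/h
r(-3, -12)*62 + J = ((-3 - 12)/(-12))*62 - 119 = -1/12*(-15)*62 - 119 = (5/4)*62 - 119 = 155/2 - 119 = -83/2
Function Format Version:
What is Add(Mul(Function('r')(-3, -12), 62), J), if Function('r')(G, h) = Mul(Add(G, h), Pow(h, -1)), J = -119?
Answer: Rational(-83, 2) ≈ -41.500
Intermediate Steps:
Function('r')(G, h) = Mul(Pow(h, -1), Add(G, h))
Add(Mul(Function('r')(-3, -12), 62), J) = Add(Mul(Mul(Pow(-12, -1), Add(-3, -12)), 62), -119) = Add(Mul(Mul(Rational(-1, 12), -15), 62), -119) = Add(Mul(Rational(5, 4), 62), -119) = Add(Rational(155, 2), -119) = Rational(-83, 2)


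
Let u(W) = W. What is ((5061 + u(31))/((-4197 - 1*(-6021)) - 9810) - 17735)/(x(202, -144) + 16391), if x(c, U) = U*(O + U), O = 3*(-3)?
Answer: -70818401/153423039 ≈ -0.46159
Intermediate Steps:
O = -9
x(c, U) = U*(-9 + U)
((5061 + u(31))/((-4197 - 1*(-6021)) - 9810) - 17735)/(x(202, -144) + 16391) = ((5061 + 31)/((-4197 - 1*(-6021)) - 9810) - 17735)/(-144*(-9 - 144) + 16391) = (5092/((-4197 + 6021) - 9810) - 17735)/(-144*(-153) + 16391) = (5092/(1824 - 9810) - 17735)/(22032 + 16391) = (5092/(-7986) - 17735)/38423 = (5092*(-1/7986) - 17735)*(1/38423) = (-2546/3993 - 17735)*(1/38423) = -70818401/3993*1/38423 = -70818401/153423039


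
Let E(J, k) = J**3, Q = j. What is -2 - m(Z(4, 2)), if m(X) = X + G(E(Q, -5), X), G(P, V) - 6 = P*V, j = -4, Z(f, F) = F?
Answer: 118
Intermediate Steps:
Q = -4
G(P, V) = 6 + P*V
m(X) = 6 - 63*X (m(X) = X + (6 + (-4)**3*X) = X + (6 - 64*X) = 6 - 63*X)
-2 - m(Z(4, 2)) = -2 - (6 - 63*2) = -2 - (6 - 126) = -2 - 1*(-120) = -2 + 120 = 118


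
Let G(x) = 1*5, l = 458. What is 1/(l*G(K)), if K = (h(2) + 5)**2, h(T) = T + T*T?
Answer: 1/2290 ≈ 0.00043668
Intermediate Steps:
h(T) = T + T**2
K = 121 (K = (2*(1 + 2) + 5)**2 = (2*3 + 5)**2 = (6 + 5)**2 = 11**2 = 121)
G(x) = 5
1/(l*G(K)) = 1/(458*5) = 1/2290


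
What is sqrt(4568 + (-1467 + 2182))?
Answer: 3*sqrt(587) ≈ 72.684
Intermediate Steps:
sqrt(4568 + (-1467 + 2182)) = sqrt(4568 + 715) = sqrt(5283) = 3*sqrt(587)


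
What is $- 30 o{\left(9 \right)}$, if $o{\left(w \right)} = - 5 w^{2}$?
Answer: $12150$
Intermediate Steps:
$- 30 o{\left(9 \right)} = - 30 \left(- 5 \cdot 9^{2}\right) = - 30 \left(\left(-5\right) 81\right) = \left(-30\right) \left(-405\right) = 12150$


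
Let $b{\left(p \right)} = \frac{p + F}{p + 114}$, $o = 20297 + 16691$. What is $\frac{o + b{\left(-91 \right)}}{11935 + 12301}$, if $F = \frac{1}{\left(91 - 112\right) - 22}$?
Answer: $\frac{18288609}{11984702} \approx 1.526$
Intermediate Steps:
$F = - \frac{1}{43}$ ($F = \frac{1}{-21 - 22} = \frac{1}{-43} = - \frac{1}{43} \approx -0.023256$)
$o = 36988$
$b{\left(p \right)} = \frac{- \frac{1}{43} + p}{114 + p}$ ($b{\left(p \right)} = \frac{p - \frac{1}{43}}{p + 114} = \frac{- \frac{1}{43} + p}{114 + p}$)
$\frac{o + b{\left(-91 \right)}}{11935 + 12301} = \frac{36988 + \frac{- \frac{1}{43} - 91}{114 - 91}}{11935 + 12301} = \frac{36988 + \frac{1}{23} \left(- \frac{3914}{43}\right)}{24236} = \left(36988 + \frac{1}{23} \left(- \frac{3914}{43}\right)\right) \frac{1}{24236} = \left(36988 - \frac{3914}{989}\right) \frac{1}{24236} = \frac{36577218}{989} \cdot \frac{1}{24236} = \frac{18288609}{11984702}$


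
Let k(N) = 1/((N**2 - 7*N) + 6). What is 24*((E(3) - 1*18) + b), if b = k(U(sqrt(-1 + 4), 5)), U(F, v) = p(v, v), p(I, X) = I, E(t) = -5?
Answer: -558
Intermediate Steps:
U(F, v) = v
k(N) = 1/(6 + N**2 - 7*N)
b = -1/4 (b = 1/(6 + 5**2 - 7*5) = 1/(6 + 25 - 35) = 1/(-4) = -1/4 ≈ -0.25000)
24*((E(3) - 1*18) + b) = 24*((-5 - 1*18) - 1/4) = 24*((-5 - 18) - 1/4) = 24*(-23 - 1/4) = 24*(-93/4) = -558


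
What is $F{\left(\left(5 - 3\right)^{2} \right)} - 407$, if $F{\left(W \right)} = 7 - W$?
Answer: $-404$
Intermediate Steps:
$F{\left(\left(5 - 3\right)^{2} \right)} - 407 = \left(7 - \left(5 - 3\right)^{2}\right) - 407 = \left(7 - 2^{2}\right) - 407 = \left(7 - 4\right) - 407 = 3 - 407 = -404$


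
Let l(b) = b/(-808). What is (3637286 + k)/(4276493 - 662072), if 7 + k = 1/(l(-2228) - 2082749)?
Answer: 1530256892429537/1520640194879961 ≈ 1.0063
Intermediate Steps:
l(b) = -b/808 (l(b) = b*(-1/808) = -b/808)
k = -2945003389/420714741 (k = -7 + 1/(-1/808*(-2228) - 2082749) = -7 + 1/(557/202 - 2082749) = -7 + 1/(-420714741/202) = -7 - 202/420714741 = -2945003389/420714741 ≈ -7.0000)
(3637286 + k)/(4276493 - 662072) = (3637286 - 2945003389/420714741)/(4276493 - 662072) = (1530256892429537/420714741)/3614421 = (1530256892429537/420714741)*(1/3614421) = 1530256892429537/1520640194879961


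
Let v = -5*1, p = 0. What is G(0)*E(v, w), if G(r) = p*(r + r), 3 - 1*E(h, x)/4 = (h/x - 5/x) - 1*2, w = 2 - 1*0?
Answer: 0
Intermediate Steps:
w = 2 (w = 2 + 0 = 2)
v = -5
E(h, x) = 20 + 20/x - 4*h/x (E(h, x) = 12 - 4*((h/x - 5/x) - 1*2) = 12 - 4*((-5/x + h/x) - 2) = 12 - 4*(-2 - 5/x + h/x) = 12 + (8 + 20/x - 4*h/x) = 20 + 20/x - 4*h/x)
G(r) = 0 (G(r) = 0*(r + r) = 0*(2*r) = 0)
G(0)*E(v, w) = 0*(4*(5 - 1*(-5) + 5*2)/2) = 0*(4*(½)*(5 + 5 + 10)) = 0*(4*(½)*20) = 0*40 = 0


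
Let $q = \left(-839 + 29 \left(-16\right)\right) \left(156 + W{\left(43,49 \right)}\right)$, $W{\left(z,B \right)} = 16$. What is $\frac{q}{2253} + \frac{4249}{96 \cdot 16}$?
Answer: $- \frac{111556393}{1153536} \approx -96.708$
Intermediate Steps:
$q = -224116$ ($q = \left(-839 + 29 \left(-16\right)\right) \left(156 + 16\right) = \left(-839 - 464\right) 172 = \left(-1303\right) 172 = -224116$)
$\frac{q}{2253} + \frac{4249}{96 \cdot 16} = - \frac{224116}{2253} + \frac{4249}{96 \cdot 16} = \left(-224116\right) \frac{1}{2253} + \frac{4249}{1536} = - \frac{224116}{2253} + 4249 \cdot \frac{1}{1536} = - \frac{224116}{2253} + \frac{4249}{1536} = - \frac{111556393}{1153536}$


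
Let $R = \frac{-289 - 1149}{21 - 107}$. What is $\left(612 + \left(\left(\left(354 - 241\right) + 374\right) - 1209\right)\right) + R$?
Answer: $- \frac{4011}{43} \approx -93.279$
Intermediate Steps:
$R = \frac{719}{43}$ ($R = - \frac{1438}{-86} = \left(-1438\right) \left(- \frac{1}{86}\right) = \frac{719}{43} \approx 16.721$)
$\left(612 + \left(\left(\left(354 - 241\right) + 374\right) - 1209\right)\right) + R = \left(612 + \left(\left(\left(354 - 241\right) + 374\right) - 1209\right)\right) + \frac{719}{43} = \left(612 + \left(\left(113 + 374\right) - 1209\right)\right) + \frac{719}{43} = \left(612 + \left(487 - 1209\right)\right) + \frac{719}{43} = \left(612 - 722\right) + \frac{719}{43} = -110 + \frac{719}{43} = - \frac{4011}{43}$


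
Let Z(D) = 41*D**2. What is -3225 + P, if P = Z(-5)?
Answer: -2200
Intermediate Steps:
P = 1025 (P = 41*(-5)**2 = 41*25 = 1025)
-3225 + P = -3225 + 1025 = -2200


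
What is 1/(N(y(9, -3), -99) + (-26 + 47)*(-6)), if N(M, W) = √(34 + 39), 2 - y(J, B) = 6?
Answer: -126/15803 - √73/15803 ≈ -0.0085138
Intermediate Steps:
y(J, B) = -4 (y(J, B) = 2 - 1*6 = 2 - 6 = -4)
N(M, W) = √73
1/(N(y(9, -3), -99) + (-26 + 47)*(-6)) = 1/(√73 + (-26 + 47)*(-6)) = 1/(√73 + 21*(-6)) = 1/(√73 - 126) = 1/(-126 + √73)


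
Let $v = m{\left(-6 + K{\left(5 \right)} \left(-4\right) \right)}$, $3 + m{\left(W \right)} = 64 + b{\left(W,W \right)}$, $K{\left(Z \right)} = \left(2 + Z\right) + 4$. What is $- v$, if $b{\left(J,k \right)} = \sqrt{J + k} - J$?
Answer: $-111 - 10 i \approx -111.0 - 10.0 i$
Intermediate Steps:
$K{\left(Z \right)} = 6 + Z$
$m{\left(W \right)} = 61 - W + \sqrt{2} \sqrt{W}$ ($m{\left(W \right)} = -3 - \left(-64 + W - \sqrt{W + W}\right) = -3 - \left(-64 + W - \sqrt{2} \sqrt{W}\right) = -3 + \left(64 + \left(\sqrt{2} \sqrt{W} - W\right)\right) = -3 + \left(64 + \left(- W + \sqrt{2} \sqrt{W}\right)\right) = -3 + \left(64 - W + \sqrt{2} \sqrt{W}\right) = 61 - W + \sqrt{2} \sqrt{W}$)
$v = 111 + 10 i$ ($v = 61 - \left(-6 + \left(6 + 5\right) \left(-4\right)\right) + \sqrt{2} \sqrt{-6 + \left(6 + 5\right) \left(-4\right)} = 61 - \left(-6 + 11 \left(-4\right)\right) + \sqrt{2} \sqrt{-6 + 11 \left(-4\right)} = 61 - \left(-6 - 44\right) + \sqrt{2} \sqrt{-6 - 44} = 61 - -50 + \sqrt{2} \sqrt{-50} = 61 + 50 + \sqrt{2} \cdot 5 i \sqrt{2} = 61 + 50 + 10 i = 111 + 10 i \approx 111.0 + 10.0 i$)
$- v = - (111 + 10 i) = -111 - 10 i$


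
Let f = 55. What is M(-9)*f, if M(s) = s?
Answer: -495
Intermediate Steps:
M(-9)*f = -9*55 = -495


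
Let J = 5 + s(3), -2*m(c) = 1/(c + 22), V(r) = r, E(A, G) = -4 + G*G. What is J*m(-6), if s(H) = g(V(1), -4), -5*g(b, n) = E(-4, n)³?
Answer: 1703/160 ≈ 10.644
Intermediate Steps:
E(A, G) = -4 + G²
g(b, n) = -(-4 + n²)³/5
s(H) = -1728/5 (s(H) = -(-4 + (-4)²)³/5 = -(-4 + 16)³/5 = -⅕*12³ = -⅕*1728 = -1728/5)
m(c) = -1/(2*(22 + c)) (m(c) = -1/(2*(c + 22)) = -1/(2*(22 + c)))
J = -1703/5 (J = 5 - 1728/5 = -1703/5 ≈ -340.60)
J*m(-6) = -(-1703)/(5*(44 + 2*(-6))) = -(-1703)/(5*(44 - 12)) = -(-1703)/(5*32) = -1703/5*(-1/32) = 1703/160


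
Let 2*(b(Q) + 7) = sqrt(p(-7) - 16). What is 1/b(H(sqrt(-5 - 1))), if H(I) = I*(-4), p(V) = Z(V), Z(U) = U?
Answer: -28/219 - 2*I*sqrt(23)/219 ≈ -0.12785 - 0.043798*I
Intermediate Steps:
p(V) = V
H(I) = -4*I
b(Q) = -7 + I*sqrt(23)/2 (b(Q) = -7 + sqrt(-7 - 16)/2 = -7 + sqrt(-23)/2 = -7 + (I*sqrt(23))/2 = -7 + I*sqrt(23)/2)
1/b(H(sqrt(-5 - 1))) = 1/(-7 + I*sqrt(23)/2)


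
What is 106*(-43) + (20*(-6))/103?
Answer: -469594/103 ≈ -4559.2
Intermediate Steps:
106*(-43) + (20*(-6))/103 = -4558 - 120*1/103 = -4558 - 120/103 = -469594/103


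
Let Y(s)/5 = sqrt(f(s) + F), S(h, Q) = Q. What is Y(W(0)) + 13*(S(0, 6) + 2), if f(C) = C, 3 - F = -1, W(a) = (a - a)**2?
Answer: 114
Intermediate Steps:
W(a) = 0 (W(a) = 0**2 = 0)
F = 4 (F = 3 - 1*(-1) = 3 + 1 = 4)
Y(s) = 5*sqrt(4 + s) (Y(s) = 5*sqrt(s + 4) = 5*sqrt(4 + s))
Y(W(0)) + 13*(S(0, 6) + 2) = 5*sqrt(4 + 0) + 13*(6 + 2) = 5*sqrt(4) + 13*8 = 5*2 + 104 = 10 + 104 = 114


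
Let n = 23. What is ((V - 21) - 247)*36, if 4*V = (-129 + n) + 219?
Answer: -8631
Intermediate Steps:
V = 113/4 (V = ((-129 + 23) + 219)/4 = (-106 + 219)/4 = (1/4)*113 = 113/4 ≈ 28.250)
((V - 21) - 247)*36 = ((113/4 - 21) - 247)*36 = (29/4 - 247)*36 = -959/4*36 = -8631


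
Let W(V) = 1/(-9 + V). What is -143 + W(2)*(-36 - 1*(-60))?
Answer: -1025/7 ≈ -146.43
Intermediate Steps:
-143 + W(2)*(-36 - 1*(-60)) = -143 + (-36 - 1*(-60))/(-9 + 2) = -143 + (-36 + 60)/(-7) = -143 - 1/7*24 = -143 - 24/7 = -1025/7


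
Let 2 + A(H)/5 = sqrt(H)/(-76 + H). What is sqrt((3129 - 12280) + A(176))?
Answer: sqrt(-229025 + 5*sqrt(11))/5 ≈ 95.71*I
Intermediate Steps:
A(H) = -10 + 5*sqrt(H)/(-76 + H) (A(H) = -10 + 5*(sqrt(H)/(-76 + H)) = -10 + 5*sqrt(H)/(-76 + H))
sqrt((3129 - 12280) + A(176)) = sqrt((3129 - 12280) + 5*(152 + sqrt(176) - 2*176)/(-76 + 176)) = sqrt(-9151 + 5*(152 + 4*sqrt(11) - 352)/100) = sqrt(-9151 + 5*(1/100)*(-200 + 4*sqrt(11))) = sqrt(-9151 + (-10 + sqrt(11)/5)) = sqrt(-9161 + sqrt(11)/5)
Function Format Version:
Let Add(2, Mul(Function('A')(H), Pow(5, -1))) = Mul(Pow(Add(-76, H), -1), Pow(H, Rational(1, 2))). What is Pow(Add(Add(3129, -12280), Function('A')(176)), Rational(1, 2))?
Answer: Mul(Rational(1, 5), Pow(Add(-229025, Mul(5, Pow(11, Rational(1, 2)))), Rational(1, 2))) ≈ Mul(95.710, I)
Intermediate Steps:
Function('A')(H) = Add(-10, Mul(5, Pow(H, Rational(1, 2)), Pow(Add(-76, H), -1))) (Function('A')(H) = Add(-10, Mul(5, Mul(Pow(Add(-76, H), -1), Pow(H, Rational(1, 2))))) = Add(-10, Mul(5, Mul(Pow(H, Rational(1, 2)), Pow(Add(-76, H), -1)))) = Add(-10, Mul(5, Pow(H, Rational(1, 2)), Pow(Add(-76, H), -1))))
Pow(Add(Add(3129, -12280), Function('A')(176)), Rational(1, 2)) = Pow(Add(Add(3129, -12280), Mul(5, Pow(Add(-76, 176), -1), Add(152, Pow(176, Rational(1, 2)), Mul(-2, 176)))), Rational(1, 2)) = Pow(Add(-9151, Mul(5, Pow(100, -1), Add(152, Mul(4, Pow(11, Rational(1, 2))), -352))), Rational(1, 2)) = Pow(Add(-9151, Mul(5, Rational(1, 100), Add(-200, Mul(4, Pow(11, Rational(1, 2)))))), Rational(1, 2)) = Pow(Add(-9151, Add(-10, Mul(Rational(1, 5), Pow(11, Rational(1, 2))))), Rational(1, 2)) = Pow(Add(-9161, Mul(Rational(1, 5), Pow(11, Rational(1, 2)))), Rational(1, 2))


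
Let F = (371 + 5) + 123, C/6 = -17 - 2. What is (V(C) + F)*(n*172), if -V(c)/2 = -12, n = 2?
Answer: 179912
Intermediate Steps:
C = -114 (C = 6*(-17 - 2) = 6*(-19) = -114)
V(c) = 24 (V(c) = -2*(-12) = 24)
F = 499 (F = 376 + 123 = 499)
(V(C) + F)*(n*172) = (24 + 499)*(2*172) = 523*344 = 179912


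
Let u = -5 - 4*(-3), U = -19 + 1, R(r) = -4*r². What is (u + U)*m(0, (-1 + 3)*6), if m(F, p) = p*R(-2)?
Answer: 2112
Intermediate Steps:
m(F, p) = -16*p (m(F, p) = p*(-4*(-2)²) = p*(-4*4) = p*(-16) = -16*p)
U = -18
u = 7 (u = -5 + 12 = 7)
(u + U)*m(0, (-1 + 3)*6) = (7 - 18)*(-16*(-1 + 3)*6) = -(-176)*2*6 = -(-176)*12 = -11*(-192) = 2112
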